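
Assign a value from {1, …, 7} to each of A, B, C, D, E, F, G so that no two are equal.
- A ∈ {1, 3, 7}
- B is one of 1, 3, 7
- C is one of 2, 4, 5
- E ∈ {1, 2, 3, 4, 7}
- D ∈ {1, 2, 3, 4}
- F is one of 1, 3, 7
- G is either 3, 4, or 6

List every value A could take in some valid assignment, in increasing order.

1, 3, 7

The 7 variables together cover exactly {1, 2, 3, 4, 5, 6, 7} — 7 values for 7 variables — and 5 appears only in C's list, so C = 5.
Among the 6 still-open variables, 6 fits only G (and all 6 values in {1, 2, 3, 4, 6, 7} must be used), so G = 6.
A, B, F share exactly the 3 values {1, 3, 7}; by pigeonhole those values go to them, so strike 1, 3, 7 from D, E.
No further eliminations apply; A can still be any of 1, 3, 7.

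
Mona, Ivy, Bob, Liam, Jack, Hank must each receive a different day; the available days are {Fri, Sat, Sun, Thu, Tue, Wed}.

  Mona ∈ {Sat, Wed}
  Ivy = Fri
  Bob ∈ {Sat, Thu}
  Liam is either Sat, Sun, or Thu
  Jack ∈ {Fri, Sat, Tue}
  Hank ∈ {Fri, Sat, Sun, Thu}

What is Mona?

Ivy has just one choice, so Ivy = Fri. Eliminate Fri elsewhere: Jack, Hank.
The 5 still-open variables together cover exactly {Sat, Sun, Thu, Tue, Wed} — 5 values for 5 variables — and Tue appears only in Jack's list, so Jack = Tue.
The 4 still-open variables draw from only 4 values {Sat, Sun, Thu, Wed}, so each is used; only Mona can be Wed, hence Mona = Wed.

Wed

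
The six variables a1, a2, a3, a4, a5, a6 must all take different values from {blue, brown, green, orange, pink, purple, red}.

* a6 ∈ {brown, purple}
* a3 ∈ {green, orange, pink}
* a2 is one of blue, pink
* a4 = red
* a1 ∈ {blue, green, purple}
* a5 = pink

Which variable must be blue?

a2

a4's domain is down to {red}, so a4 = red.
a5 must be pink (only option left). Eliminate pink elsewhere: a2, a3.
So blue goes to a2.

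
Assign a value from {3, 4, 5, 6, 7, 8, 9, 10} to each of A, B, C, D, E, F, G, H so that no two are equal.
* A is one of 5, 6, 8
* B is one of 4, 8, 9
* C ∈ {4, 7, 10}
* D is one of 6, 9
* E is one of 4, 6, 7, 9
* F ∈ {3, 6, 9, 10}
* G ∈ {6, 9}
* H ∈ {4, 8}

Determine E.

7

The 8 variables draw from only 8 values {3, 4, 5, 6, 7, 8, 9, 10}, so each is used; only F can be 3, hence F = 3.
The 7 still-open variables draw from only 7 values {4, 5, 6, 7, 8, 9, 10}, so each is used; only A can be 5, hence A = 5.
The 6 still-open variables together cover exactly {4, 6, 7, 8, 9, 10} — 6 values for 6 variables — and 10 appears only in C's list, so C = 10.
The 5 still-open variables draw from only 5 values {4, 6, 7, 8, 9}, so each is used; only E can be 7, hence E = 7.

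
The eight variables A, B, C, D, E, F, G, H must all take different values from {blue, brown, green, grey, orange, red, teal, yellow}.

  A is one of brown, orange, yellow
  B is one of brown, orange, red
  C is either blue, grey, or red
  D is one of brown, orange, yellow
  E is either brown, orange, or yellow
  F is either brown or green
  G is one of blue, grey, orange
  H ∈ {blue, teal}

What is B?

red

The 8 variables draw from only 8 values {blue, brown, green, grey, orange, red, teal, yellow}, so each is used; only F can be green, hence F = green.
The 7 still-open variables together cover exactly {blue, brown, grey, orange, red, teal, yellow} — 7 values for 7 variables — and teal appears only in H's list, so H = teal.
A, D, E between them cover only {brown, orange, yellow} — a naked triple. Remove those values from B, G.
So B = red.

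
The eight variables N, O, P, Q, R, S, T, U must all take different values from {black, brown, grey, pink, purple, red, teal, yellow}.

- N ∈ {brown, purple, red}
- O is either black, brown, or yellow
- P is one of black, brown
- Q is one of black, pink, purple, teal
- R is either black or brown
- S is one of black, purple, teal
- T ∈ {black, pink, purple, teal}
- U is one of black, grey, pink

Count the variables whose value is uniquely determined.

3

Among the 8 variables, grey fits only U (and all 8 values in {black, brown, grey, pink, purple, red, teal, yellow} must be used), so U = grey.
Among the 7 still-open variables, red fits only N (and all 7 values in {black, brown, pink, purple, red, teal, yellow} must be used), so N = red.
Among the 6 still-open variables, yellow fits only O (and all 6 values in {black, brown, pink, purple, teal, yellow} must be used), so O = yellow.
P and R between them cover only {black, brown} — a naked pair. Remove those values from Q, S, T.
Determined: N=red, O=yellow, U=grey. The other variables each still have more than one consistent value. That makes 3.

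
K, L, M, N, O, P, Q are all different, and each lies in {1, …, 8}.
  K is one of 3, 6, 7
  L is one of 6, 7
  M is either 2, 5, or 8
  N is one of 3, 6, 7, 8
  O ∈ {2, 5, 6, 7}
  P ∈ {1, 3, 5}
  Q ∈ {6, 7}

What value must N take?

Among the 7 variables, 1 fits only P (and all 7 values in {1, 2, 3, 5, 6, 7, 8} must be used), so P = 1.
L and Q share exactly the 2 values {6, 7}; by pigeonhole those values go to them, so strike 6, 7 from K, N, O.
K's domain is down to {3}, so K = 3. Eliminate 3 elsewhere: N.
So N = 8.

8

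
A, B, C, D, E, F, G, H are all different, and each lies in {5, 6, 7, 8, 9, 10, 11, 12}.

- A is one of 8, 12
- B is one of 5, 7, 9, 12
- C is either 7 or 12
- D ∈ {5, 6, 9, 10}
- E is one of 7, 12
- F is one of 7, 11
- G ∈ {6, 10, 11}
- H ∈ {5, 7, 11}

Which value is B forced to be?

9

The 8 variables together cover exactly {5, 6, 7, 8, 9, 10, 11, 12} — 8 values for 8 variables — and 8 appears only in A's list, so A = 8.
C and E share exactly the 2 values {7, 12}; by pigeonhole those values go to them, so strike 7, 12 from B, F, H.
F's domain is down to {11}, so F = 11. Strike 11 from G, H.
H has just one choice, so H = 5. Eliminate 5 elsewhere: B, D.
So B = 9.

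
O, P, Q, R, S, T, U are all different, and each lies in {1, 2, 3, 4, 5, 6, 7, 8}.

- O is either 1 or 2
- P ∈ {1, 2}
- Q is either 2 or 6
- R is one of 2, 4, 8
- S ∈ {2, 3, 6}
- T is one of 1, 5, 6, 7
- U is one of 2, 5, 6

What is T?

O and P between them cover only {1, 2} — a naked pair. Remove those values from Q, R, S, T, U.
That leaves Q = 6. Strike 6 from S, T, U.
S has just one choice, so S = 3.
U's domain is down to {5}, so U = 5. Eliminate 5 elsewhere: T.
So T = 7.

7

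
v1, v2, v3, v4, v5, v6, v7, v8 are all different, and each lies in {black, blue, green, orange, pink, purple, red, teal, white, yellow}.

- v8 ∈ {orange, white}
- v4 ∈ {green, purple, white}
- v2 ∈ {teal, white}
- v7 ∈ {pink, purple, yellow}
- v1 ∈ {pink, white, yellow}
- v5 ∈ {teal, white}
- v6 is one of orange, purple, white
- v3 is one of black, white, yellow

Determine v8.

Among the 8 variables, black fits only v3 (and all 8 values in {black, green, orange, pink, purple, teal, white, yellow} must be used), so v3 = black.
The 7 still-open variables together cover exactly {green, orange, pink, purple, teal, white, yellow} — 7 values for 7 variables — and green appears only in v4's list, so v4 = green.
v2 and v5 between them cover only {teal, white} — a naked pair. Remove those values from v1, v6, v8.
So v8 = orange.

orange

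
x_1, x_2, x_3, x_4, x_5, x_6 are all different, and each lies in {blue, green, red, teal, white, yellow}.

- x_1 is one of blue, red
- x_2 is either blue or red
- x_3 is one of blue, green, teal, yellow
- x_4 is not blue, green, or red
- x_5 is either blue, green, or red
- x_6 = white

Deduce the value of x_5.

x_6 has just one choice, so x_6 = white. Remove white from x_4.
x_1 and x_2 between them cover only {blue, red} — a naked pair. Remove those values from x_3, x_5.
So x_5 = green.

green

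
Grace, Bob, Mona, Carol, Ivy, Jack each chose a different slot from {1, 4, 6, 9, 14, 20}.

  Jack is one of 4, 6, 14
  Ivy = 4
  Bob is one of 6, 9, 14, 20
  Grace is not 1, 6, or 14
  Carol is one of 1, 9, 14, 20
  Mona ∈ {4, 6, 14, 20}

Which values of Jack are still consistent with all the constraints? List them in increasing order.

6, 14

Ivy's domain is down to {4}, so Ivy = 4. Remove 4 from Grace, Mona, Jack.
The 5 still-open variables together cover exactly {1, 6, 9, 14, 20} — 5 values for 5 variables — and 1 appears only in Carol's list, so Carol = 1.
No further eliminations apply; Jack can still be any of 6, 14.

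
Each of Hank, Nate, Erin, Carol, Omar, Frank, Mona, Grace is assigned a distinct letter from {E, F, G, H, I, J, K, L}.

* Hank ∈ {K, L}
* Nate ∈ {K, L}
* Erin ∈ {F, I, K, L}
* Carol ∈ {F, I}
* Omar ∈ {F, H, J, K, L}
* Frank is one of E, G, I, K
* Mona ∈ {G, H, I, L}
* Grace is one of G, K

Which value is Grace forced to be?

The 8 variables together cover exactly {E, F, G, H, I, J, K, L} — 8 values for 8 variables — and E appears only in Frank's list, so Frank = E.
The 7 still-open variables together cover exactly {F, G, H, I, J, K, L} — 7 values for 7 variables — and J appears only in Omar's list, so Omar = J.
The 6 still-open variables together cover exactly {F, G, H, I, K, L} — 6 values for 6 variables — and H appears only in Mona's list, so Mona = H.
Among the 5 still-open variables, G fits only Grace (and all 5 values in {F, G, I, K, L} must be used), so Grace = G.

G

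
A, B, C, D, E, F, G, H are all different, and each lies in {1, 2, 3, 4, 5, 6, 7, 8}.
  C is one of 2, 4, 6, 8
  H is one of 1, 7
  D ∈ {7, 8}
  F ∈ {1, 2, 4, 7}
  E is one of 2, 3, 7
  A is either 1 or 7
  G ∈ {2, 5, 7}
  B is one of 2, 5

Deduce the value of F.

Among the 8 variables, 3 fits only E (and all 8 values in {1, 2, 3, 4, 5, 6, 7, 8} must be used), so E = 3.
The 7 still-open variables draw from only 7 values {1, 2, 4, 5, 6, 7, 8}, so each is used; only C can be 6, hence C = 6.
The 6 still-open variables draw from only 6 values {1, 2, 4, 5, 7, 8}, so each is used; only F can be 4, hence F = 4.

4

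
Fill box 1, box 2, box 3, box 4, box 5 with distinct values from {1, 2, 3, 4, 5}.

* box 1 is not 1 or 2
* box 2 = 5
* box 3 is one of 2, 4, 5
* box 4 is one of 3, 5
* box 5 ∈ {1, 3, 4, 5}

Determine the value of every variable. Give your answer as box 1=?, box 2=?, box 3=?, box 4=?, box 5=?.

box 2's domain is down to {5}, so box 2 = 5. Remove 5 from box 1, box 3, box 4, box 5.
box 4 must be 3 (only option left). So box 1, box 5 can't be 3.
box 1 has just one choice, so box 1 = 4. Strike 4 from box 3, box 5.
box 3 has just one choice, so box 3 = 2.
That leaves box 5 = 1.

box 1=4, box 2=5, box 3=2, box 4=3, box 5=1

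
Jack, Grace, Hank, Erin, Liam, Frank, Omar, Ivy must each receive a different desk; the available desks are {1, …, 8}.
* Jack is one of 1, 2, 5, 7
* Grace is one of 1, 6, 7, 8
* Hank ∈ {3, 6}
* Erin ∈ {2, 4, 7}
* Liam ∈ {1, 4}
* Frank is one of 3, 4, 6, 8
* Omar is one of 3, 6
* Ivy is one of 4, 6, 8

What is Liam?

The 8 variables draw from only 8 values {1, 2, 3, 4, 5, 6, 7, 8}, so each is used; only Jack can be 5, hence Jack = 5.
The 7 still-open variables together cover exactly {1, 2, 3, 4, 6, 7, 8} — 7 values for 7 variables — and 2 appears only in Erin's list, so Erin = 2.
The 6 still-open variables together cover exactly {1, 3, 4, 6, 7, 8} — 6 values for 6 variables — and 7 appears only in Grace's list, so Grace = 7.
The 5 still-open variables draw from only 5 values {1, 3, 4, 6, 8}, so each is used; only Liam can be 1, hence Liam = 1.

1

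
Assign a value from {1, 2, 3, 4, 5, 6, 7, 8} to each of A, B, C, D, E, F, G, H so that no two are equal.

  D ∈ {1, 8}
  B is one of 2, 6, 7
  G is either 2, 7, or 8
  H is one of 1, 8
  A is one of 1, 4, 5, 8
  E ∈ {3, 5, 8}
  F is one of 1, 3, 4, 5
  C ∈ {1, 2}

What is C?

2

The 8 variables draw from only 8 values {1, 2, 3, 4, 5, 6, 7, 8}, so each is used; only B can be 6, hence B = 6.
The 7 still-open variables together cover exactly {1, 2, 3, 4, 5, 7, 8} — 7 values for 7 variables — and 7 appears only in G's list, so G = 7.
The 6 still-open variables draw from only 6 values {1, 2, 3, 4, 5, 8}, so each is used; only C can be 2, hence C = 2.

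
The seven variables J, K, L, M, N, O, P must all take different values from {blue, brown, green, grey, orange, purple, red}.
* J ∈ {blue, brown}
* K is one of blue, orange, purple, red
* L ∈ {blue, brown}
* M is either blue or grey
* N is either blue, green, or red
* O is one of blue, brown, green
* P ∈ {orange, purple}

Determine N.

The 7 variables draw from only 7 values {blue, brown, green, grey, orange, purple, red}, so each is used; only M can be grey, hence M = grey.
J and L between them cover only {blue, brown} — a naked pair. Remove those values from K, N, O.
O has just one choice, so O = green. So N can't be green.
So N = red.

red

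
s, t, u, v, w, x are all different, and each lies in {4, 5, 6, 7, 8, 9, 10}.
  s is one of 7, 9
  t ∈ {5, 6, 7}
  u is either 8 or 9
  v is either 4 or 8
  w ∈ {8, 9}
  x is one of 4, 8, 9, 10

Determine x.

u and w between them cover only {8, 9} — a naked pair. Remove those values from s, v, x.
s has just one choice, so s = 7. Strike 7 from t.
That leaves v = 4. Strike 4 from x.
So x = 10.

10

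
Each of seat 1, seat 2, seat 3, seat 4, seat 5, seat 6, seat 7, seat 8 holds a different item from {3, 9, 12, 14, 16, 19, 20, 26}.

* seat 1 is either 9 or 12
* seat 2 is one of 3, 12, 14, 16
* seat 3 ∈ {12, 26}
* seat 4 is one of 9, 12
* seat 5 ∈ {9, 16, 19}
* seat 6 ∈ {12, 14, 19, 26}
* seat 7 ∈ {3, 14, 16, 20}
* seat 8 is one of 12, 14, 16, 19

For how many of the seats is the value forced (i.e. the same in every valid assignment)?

3

The 8 variables draw from only 8 values {3, 9, 12, 14, 16, 19, 20, 26}, so each is used; only seat 7 can be 20, hence seat 7 = 20.
The 7 still-open variables together cover exactly {3, 9, 12, 14, 16, 19, 26} — 7 values for 7 variables — and 3 appears only in seat 2's list, so seat 2 = 3.
seat 1 and seat 4 share exactly the 2 values {9, 12}; by pigeonhole those values go to them, so strike 9, 12 from seat 3, seat 5, seat 6, seat 8.
That leaves seat 3 = 26. Strike 26 from seat 6.
Determined: seat 2=3, seat 3=26, seat 7=20. The other seats each still have more than one consistent value. That makes 3.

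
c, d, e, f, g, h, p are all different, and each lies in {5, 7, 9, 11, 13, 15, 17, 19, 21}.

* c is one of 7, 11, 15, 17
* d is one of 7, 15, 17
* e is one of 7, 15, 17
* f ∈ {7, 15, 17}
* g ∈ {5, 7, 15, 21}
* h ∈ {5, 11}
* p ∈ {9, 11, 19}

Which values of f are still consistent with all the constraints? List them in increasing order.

d, e, f share exactly the 3 values {7, 15, 17}; by pigeonhole those values go to them, so strike 7, 15, 17 from c, g.
c must be 11 (only option left). Strike 11 from h, p.
That leaves h = 5. Strike 5 from g.
That leaves g = 21.
No further eliminations apply; f can still be any of 7, 15, 17.

7, 15, 17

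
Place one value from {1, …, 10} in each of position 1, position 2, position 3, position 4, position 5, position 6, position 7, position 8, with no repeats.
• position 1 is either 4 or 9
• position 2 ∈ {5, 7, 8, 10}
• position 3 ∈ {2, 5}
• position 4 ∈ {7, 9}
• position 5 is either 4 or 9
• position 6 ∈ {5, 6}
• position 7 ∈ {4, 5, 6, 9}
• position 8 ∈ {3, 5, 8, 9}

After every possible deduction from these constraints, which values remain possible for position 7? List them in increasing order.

5, 6

position 1 and position 5 between them cover only {4, 9} — a naked pair. Remove those values from position 4, position 7, position 8.
position 4 must be 7 (only option left). Strike 7 from position 2.
position 6 and position 7 share exactly the 2 values {5, 6}; by pigeonhole those values go to them, so strike 5, 6 from position 2, position 3, position 8.
That leaves position 3 = 2.
No further eliminations apply; position 7 can still be any of 5, 6.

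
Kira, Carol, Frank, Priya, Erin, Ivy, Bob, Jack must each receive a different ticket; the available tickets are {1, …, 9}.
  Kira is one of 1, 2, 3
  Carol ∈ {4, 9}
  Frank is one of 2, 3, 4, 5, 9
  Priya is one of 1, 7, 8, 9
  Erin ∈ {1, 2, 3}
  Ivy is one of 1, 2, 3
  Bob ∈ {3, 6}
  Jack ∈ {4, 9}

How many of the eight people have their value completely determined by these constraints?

Carol and Jack share exactly the 2 values {4, 9}; by pigeonhole those values go to them, so strike 4, 9 from Frank, Priya.
Kira, Erin, Ivy between them cover only {1, 2, 3} — a naked triple. Remove those values from Frank, Priya, Bob.
Frank has just one choice, so Frank = 5.
Bob has just one choice, so Bob = 6.
Determined: Frank=5, Bob=6. The other people each still have more than one consistent value. That makes 2.

2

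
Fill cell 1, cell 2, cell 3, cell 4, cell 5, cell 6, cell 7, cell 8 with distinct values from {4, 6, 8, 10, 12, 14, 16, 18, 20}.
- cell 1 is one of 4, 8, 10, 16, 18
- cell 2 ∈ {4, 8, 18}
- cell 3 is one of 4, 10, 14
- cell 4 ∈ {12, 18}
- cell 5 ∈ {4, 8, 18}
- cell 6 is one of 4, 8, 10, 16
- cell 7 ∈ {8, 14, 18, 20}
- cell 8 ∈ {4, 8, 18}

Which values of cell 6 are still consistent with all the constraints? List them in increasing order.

The 8 variables draw from only 8 values {4, 8, 10, 12, 14, 16, 18, 20}, so each is used; only cell 4 can be 12, hence cell 4 = 12.
The 7 still-open variables together cover exactly {4, 8, 10, 14, 16, 18, 20} — 7 values for 7 variables — and 20 appears only in cell 7's list, so cell 7 = 20.
Among the 6 still-open variables, 14 fits only cell 3 (and all 6 values in {4, 8, 10, 14, 16, 18} must be used), so cell 3 = 14.
cell 2, cell 5, cell 8 share exactly the 3 values {4, 8, 18}; by pigeonhole those values go to them, so strike 4, 8, 18 from cell 1, cell 6.
No further eliminations apply; cell 6 can still be any of 10, 16.

10, 16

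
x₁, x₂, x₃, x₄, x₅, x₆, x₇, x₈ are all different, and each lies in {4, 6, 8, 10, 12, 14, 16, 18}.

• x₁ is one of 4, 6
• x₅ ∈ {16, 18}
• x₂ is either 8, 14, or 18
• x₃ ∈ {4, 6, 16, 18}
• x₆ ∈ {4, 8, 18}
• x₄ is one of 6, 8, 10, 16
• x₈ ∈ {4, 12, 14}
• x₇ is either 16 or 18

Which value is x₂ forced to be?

The 8 variables together cover exactly {4, 6, 8, 10, 12, 14, 16, 18} — 8 values for 8 variables — and 10 appears only in x₄'s list, so x₄ = 10.
The 7 still-open variables together cover exactly {4, 6, 8, 12, 14, 16, 18} — 7 values for 7 variables — and 12 appears only in x₈'s list, so x₈ = 12.
The 6 still-open variables together cover exactly {4, 6, 8, 14, 16, 18} — 6 values for 6 variables — and 14 appears only in x₂'s list, so x₂ = 14.

14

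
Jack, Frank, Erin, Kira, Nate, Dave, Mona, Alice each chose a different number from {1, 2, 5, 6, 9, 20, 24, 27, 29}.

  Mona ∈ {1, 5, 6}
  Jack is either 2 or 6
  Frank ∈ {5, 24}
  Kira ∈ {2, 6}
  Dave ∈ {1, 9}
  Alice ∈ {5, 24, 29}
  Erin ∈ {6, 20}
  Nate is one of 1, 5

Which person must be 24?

The 8 variables draw from only 8 values {1, 2, 5, 6, 9, 20, 24, 29}, so each is used; only Dave can be 9, hence Dave = 9.
The 7 still-open variables together cover exactly {1, 2, 5, 6, 20, 24, 29} — 7 values for 7 variables — and 20 appears only in Erin's list, so Erin = 20.
The 6 still-open variables together cover exactly {1, 2, 5, 6, 24, 29} — 6 values for 6 variables — and 29 appears only in Alice's list, so Alice = 29.
The 5 still-open variables together cover exactly {1, 2, 5, 6, 24} — 5 values for 5 variables — and 24 appears only in Frank's list, so Frank = 24.

Frank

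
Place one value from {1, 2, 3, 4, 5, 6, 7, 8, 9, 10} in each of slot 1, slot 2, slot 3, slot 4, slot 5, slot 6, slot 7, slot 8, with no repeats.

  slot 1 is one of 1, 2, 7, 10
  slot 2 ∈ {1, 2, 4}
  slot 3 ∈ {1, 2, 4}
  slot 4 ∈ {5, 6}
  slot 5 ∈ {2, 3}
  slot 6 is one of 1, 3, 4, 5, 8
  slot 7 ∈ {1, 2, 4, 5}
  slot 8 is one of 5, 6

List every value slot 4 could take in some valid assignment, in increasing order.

The 2 variables slot 4 and slot 8 are confined to {5, 6}, which locks those values in; drop them from slot 6, slot 7.
The 3 variables slot 2, slot 3, slot 7 are confined to {1, 2, 4}, which locks those values in; drop them from slot 1, slot 5, slot 6.
slot 5's domain is down to {3}, so slot 5 = 3. So slot 6 can't be 3.
That leaves slot 6 = 8.
No further eliminations apply; slot 4 can still be any of 5, 6.

5, 6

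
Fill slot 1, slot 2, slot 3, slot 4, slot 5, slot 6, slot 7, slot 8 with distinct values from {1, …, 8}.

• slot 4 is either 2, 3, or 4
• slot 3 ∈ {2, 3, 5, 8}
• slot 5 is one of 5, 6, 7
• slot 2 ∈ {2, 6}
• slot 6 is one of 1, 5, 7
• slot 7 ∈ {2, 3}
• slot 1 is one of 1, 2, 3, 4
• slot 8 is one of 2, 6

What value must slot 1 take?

1

The 8 variables draw from only 8 values {1, 2, 3, 4, 5, 6, 7, 8}, so each is used; only slot 3 can be 8, hence slot 3 = 8.
slot 2 and slot 8 between them cover only {2, 6} — a naked pair. Remove those values from slot 1, slot 4, slot 5, slot 7.
slot 7 has just one choice, so slot 7 = 3. Eliminate 3 elsewhere: slot 1, slot 4.
slot 4 must be 4 (only option left). Eliminate 4 elsewhere: slot 1.
So slot 1 = 1.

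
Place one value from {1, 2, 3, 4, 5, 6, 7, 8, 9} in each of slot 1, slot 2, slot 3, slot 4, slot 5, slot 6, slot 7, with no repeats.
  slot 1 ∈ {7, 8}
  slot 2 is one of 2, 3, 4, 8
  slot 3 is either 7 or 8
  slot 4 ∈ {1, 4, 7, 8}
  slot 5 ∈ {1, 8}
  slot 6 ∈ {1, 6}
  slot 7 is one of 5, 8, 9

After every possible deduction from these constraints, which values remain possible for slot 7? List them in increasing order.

The 2 variables slot 1 and slot 3 are confined to {7, 8}, which locks those values in; drop them from slot 2, slot 4, slot 5, slot 7.
slot 5 has just one choice, so slot 5 = 1. Strike 1 from slot 4, slot 6.
slot 6's domain is down to {6}, so slot 6 = 6.
That leaves slot 4 = 4. Eliminate 4 elsewhere: slot 2.
No further eliminations apply; slot 7 can still be any of 5, 9.

5, 9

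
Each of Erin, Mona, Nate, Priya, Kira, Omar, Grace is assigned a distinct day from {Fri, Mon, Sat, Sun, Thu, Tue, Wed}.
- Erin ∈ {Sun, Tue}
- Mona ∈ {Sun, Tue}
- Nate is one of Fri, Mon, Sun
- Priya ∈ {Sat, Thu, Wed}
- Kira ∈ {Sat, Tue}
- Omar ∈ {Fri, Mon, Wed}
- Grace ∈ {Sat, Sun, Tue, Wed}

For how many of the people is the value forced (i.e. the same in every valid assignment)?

The 7 variables draw from only 7 values {Fri, Mon, Sat, Sun, Thu, Tue, Wed}, so each is used; only Priya can be Thu, hence Priya = Thu.
Erin and Mona share exactly the 2 values {Sun, Tue}; by pigeonhole those values go to them, so strike Sun, Tue from Nate, Kira, Grace.
Kira must be Sat (only option left). Strike Sat from Grace.
That leaves Grace = Wed. Eliminate Wed elsewhere: Omar.
Determined: Priya=Thu, Kira=Sat, Grace=Wed. The other people each still have more than one consistent value. That makes 3.

3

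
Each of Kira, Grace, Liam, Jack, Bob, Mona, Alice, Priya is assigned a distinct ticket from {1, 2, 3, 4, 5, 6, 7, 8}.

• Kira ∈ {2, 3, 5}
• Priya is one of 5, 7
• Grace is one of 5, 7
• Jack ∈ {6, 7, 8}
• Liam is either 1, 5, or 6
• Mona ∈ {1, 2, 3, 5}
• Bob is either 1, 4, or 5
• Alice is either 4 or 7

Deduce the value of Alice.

4

Among the 8 variables, 8 fits only Jack (and all 8 values in {1, 2, 3, 4, 5, 6, 7, 8} must be used), so Jack = 8.
The 7 still-open variables together cover exactly {1, 2, 3, 4, 5, 6, 7} — 7 values for 7 variables — and 6 appears only in Liam's list, so Liam = 6.
Grace and Priya share exactly the 2 values {5, 7}; by pigeonhole those values go to them, so strike 5, 7 from Kira, Bob, Mona, Alice.
So Alice = 4.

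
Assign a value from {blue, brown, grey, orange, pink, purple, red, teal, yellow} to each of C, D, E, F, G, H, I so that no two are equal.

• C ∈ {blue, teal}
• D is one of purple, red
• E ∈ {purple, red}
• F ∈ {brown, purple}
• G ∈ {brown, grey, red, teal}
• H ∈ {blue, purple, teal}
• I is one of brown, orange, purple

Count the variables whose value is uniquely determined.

The 7 variables together cover exactly {blue, brown, grey, orange, purple, red, teal} — 7 values for 7 variables — and grey appears only in G's list, so G = grey.
The 6 still-open variables draw from only 6 values {blue, brown, orange, purple, red, teal}, so each is used; only I can be orange, hence I = orange.
The 5 still-open variables together cover exactly {blue, brown, purple, red, teal} — 5 values for 5 variables — and brown appears only in F's list, so F = brown.
D and E between them cover only {purple, red} — a naked pair. Remove those values from H.
Determined: F=brown, G=grey, I=orange. The other variables each still have more than one consistent value. That makes 3.

3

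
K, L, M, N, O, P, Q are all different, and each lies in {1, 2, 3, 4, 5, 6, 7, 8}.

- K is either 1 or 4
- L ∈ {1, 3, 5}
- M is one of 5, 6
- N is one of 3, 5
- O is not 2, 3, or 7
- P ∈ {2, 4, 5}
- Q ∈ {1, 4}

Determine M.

6

The 7 variables draw from only 7 values {1, 2, 3, 4, 5, 6, 8}, so each is used; only P can be 2, hence P = 2.
Among the 6 still-open variables, 8 fits only O (and all 6 values in {1, 3, 4, 5, 6, 8} must be used), so O = 8.
The 5 still-open variables draw from only 5 values {1, 3, 4, 5, 6}, so each is used; only M can be 6, hence M = 6.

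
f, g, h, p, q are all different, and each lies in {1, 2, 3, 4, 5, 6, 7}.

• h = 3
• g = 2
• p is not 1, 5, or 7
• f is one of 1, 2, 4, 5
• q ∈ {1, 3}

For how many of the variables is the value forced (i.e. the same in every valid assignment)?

3

g has just one choice, so g = 2. So f, p can't be 2.
h's domain is down to {3}, so h = 3. Strike 3 from p, q.
q has just one choice, so q = 1. Eliminate 1 elsewhere: f.
Determined: g=2, h=3, q=1. The other variables each still have more than one consistent value. That makes 3.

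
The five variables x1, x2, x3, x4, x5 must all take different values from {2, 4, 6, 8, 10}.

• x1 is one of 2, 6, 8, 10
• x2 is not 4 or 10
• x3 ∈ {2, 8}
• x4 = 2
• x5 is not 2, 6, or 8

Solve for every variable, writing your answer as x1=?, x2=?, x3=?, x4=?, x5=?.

x1=10, x2=6, x3=8, x4=2, x5=4

x4's domain is down to {2}, so x4 = 2. Eliminate 2 elsewhere: x1, x2, x3.
x3 must be 8 (only option left). Remove 8 from x1, x2.
x2's domain is down to {6}, so x2 = 6. Remove 6 from x1.
x1 must be 10 (only option left). Strike 10 from x5.
x5 must be 4 (only option left).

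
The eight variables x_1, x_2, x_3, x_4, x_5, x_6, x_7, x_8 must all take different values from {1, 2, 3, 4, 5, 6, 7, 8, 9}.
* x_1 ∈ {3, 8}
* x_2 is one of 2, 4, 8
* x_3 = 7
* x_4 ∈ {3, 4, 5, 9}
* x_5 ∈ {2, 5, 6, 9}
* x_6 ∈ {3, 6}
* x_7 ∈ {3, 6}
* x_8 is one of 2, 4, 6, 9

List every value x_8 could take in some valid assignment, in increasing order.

x_3 must be 7 (only option left).
x_6 and x_7 share exactly the 2 values {3, 6}; by pigeonhole those values go to them, so strike 3, 6 from x_1, x_4, x_5, x_8.
x_1 has just one choice, so x_1 = 8. Eliminate 8 elsewhere: x_2.
No further eliminations apply; x_8 can still be any of 2, 4, 9.

2, 4, 9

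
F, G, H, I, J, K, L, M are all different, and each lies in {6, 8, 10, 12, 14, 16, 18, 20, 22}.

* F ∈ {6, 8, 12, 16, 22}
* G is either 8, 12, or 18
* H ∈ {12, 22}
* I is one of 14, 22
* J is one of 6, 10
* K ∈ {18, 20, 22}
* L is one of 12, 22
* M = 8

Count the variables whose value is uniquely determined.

4

M must be 8 (only option left). Eliminate 8 elsewhere: F, G.
H and L between them cover only {12, 22} — a naked pair. Remove those values from F, G, I, K.
That leaves G = 18. Remove 18 from K.
I has just one choice, so I = 14.
K's domain is down to {20}, so K = 20.
Determined: G=18, I=14, K=20, M=8. The other variables each still have more than one consistent value. That makes 4.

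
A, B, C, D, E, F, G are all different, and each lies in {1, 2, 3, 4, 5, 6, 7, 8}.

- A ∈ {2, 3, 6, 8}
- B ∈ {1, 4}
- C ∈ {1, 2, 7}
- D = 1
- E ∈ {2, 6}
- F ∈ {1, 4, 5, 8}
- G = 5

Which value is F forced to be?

8

D's domain is down to {1}, so D = 1. Eliminate 1 elsewhere: B, C, F.
That leaves G = 5. So F can't be 5.
B must be 4 (only option left). Strike 4 from F.
So F = 8.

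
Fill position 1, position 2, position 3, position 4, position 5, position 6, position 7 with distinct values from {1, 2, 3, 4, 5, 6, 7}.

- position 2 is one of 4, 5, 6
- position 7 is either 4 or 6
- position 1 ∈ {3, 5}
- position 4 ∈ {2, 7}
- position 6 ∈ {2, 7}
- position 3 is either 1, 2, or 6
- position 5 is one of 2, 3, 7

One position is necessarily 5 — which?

position 1

The 7 variables together cover exactly {1, 2, 3, 4, 5, 6, 7} — 7 values for 7 variables — and 1 appears only in position 3's list, so position 3 = 1.
The 2 variables position 4 and position 6 are confined to {2, 7}, which locks those values in; drop them from position 5.
position 5 has just one choice, so position 5 = 3. Strike 3 from position 1.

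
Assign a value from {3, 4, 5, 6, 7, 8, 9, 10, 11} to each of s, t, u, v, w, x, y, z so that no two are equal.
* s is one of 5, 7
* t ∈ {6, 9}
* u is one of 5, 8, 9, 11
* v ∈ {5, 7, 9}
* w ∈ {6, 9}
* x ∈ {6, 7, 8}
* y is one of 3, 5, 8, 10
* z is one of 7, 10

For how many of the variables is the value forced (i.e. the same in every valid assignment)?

4

The 8 variables together cover exactly {3, 5, 6, 7, 8, 9, 10, 11} — 8 values for 8 variables — and 3 appears only in y's list, so y = 3.
The 7 still-open variables together cover exactly {5, 6, 7, 8, 9, 10, 11} — 7 values for 7 variables — and 10 appears only in z's list, so z = 10.
The 6 still-open variables together cover exactly {5, 6, 7, 8, 9, 11} — 6 values for 6 variables — and 11 appears only in u's list, so u = 11.
The 5 still-open variables draw from only 5 values {5, 6, 7, 8, 9}, so each is used; only x can be 8, hence x = 8.
The 2 variables t and w are confined to {6, 9}, which locks those values in; drop them from v.
Determined: u=11, x=8, y=3, z=10. The other variables each still have more than one consistent value. That makes 4.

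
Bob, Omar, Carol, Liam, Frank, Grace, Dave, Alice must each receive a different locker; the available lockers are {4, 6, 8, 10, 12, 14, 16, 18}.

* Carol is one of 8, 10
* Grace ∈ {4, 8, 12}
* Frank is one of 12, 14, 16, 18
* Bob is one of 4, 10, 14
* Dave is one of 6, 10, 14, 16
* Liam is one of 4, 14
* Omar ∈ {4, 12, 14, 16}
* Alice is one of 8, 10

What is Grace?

12

The 8 variables draw from only 8 values {4, 6, 8, 10, 12, 14, 16, 18}, so each is used; only Dave can be 6, hence Dave = 6.
The 7 still-open variables draw from only 7 values {4, 8, 10, 12, 14, 16, 18}, so each is used; only Frank can be 18, hence Frank = 18.
Among the 6 still-open variables, 16 fits only Omar (and all 6 values in {4, 8, 10, 12, 14, 16} must be used), so Omar = 16.
The 5 still-open variables together cover exactly {4, 8, 10, 12, 14} — 5 values for 5 variables — and 12 appears only in Grace's list, so Grace = 12.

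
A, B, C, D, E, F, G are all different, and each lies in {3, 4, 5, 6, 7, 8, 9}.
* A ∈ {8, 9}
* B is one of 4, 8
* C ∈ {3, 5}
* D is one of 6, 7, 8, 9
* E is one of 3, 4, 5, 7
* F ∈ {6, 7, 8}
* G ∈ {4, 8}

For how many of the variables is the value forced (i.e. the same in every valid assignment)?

1

The 2 variables B and G are confined to {4, 8}, which locks those values in; drop them from A, D, E, F.
That leaves A = 9. Eliminate 9 elsewhere: D.
D and F share exactly the 2 values {6, 7}; by pigeonhole those values go to them, so strike 6, 7 from E.
Determined: A=9. The other variables each still have more than one consistent value. That makes 1.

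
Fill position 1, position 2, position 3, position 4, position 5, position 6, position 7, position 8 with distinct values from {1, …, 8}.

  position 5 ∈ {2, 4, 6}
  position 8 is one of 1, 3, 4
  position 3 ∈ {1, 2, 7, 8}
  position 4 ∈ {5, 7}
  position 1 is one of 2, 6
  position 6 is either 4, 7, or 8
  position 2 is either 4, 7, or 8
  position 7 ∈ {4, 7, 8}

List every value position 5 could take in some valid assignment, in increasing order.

2, 6

The 8 variables together cover exactly {1, 2, 3, 4, 5, 6, 7, 8} — 8 values for 8 variables — and 3 appears only in position 8's list, so position 8 = 3.
Among the 7 still-open variables, 1 fits only position 3 (and all 7 values in {1, 2, 4, 5, 6, 7, 8} must be used), so position 3 = 1.
The 6 still-open variables together cover exactly {2, 4, 5, 6, 7, 8} — 6 values for 6 variables — and 5 appears only in position 4's list, so position 4 = 5.
position 2, position 6, position 7 share exactly the 3 values {4, 7, 8}; by pigeonhole those values go to them, so strike 4, 7, 8 from position 5.
No further eliminations apply; position 5 can still be any of 2, 6.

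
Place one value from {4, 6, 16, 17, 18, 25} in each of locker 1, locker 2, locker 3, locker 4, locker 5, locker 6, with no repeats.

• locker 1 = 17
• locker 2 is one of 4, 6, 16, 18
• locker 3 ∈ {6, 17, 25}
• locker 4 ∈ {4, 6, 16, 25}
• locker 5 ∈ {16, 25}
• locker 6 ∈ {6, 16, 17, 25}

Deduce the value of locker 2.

18

locker 1 must be 17 (only option left). Eliminate 17 elsewhere: locker 3, locker 6.
The 5 still-open variables together cover exactly {4, 6, 16, 18, 25} — 5 values for 5 variables — and 18 appears only in locker 2's list, so locker 2 = 18.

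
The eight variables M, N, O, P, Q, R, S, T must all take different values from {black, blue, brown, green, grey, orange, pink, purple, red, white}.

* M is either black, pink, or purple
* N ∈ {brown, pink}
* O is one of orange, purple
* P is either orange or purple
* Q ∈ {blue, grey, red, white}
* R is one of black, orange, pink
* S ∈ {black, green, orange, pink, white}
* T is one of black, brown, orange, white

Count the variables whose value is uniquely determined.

3

The 2 variables O and P are confined to {orange, purple}, which locks those values in; drop them from M, R, S, T.
M and R between them cover only {black, pink} — a naked pair. Remove those values from N, S, T.
That leaves N = brown. So T can't be brown.
That leaves T = white. Remove white from Q, S.
That leaves S = green.
Determined: N=brown, S=green, T=white. The other variables each still have more than one consistent value. That makes 3.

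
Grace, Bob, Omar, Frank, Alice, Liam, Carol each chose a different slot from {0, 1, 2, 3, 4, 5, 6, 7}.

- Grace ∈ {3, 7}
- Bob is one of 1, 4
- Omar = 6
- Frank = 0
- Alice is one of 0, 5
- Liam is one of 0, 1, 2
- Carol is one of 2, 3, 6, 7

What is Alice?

5

Omar has just one choice, so Omar = 6. Strike 6 from Carol.
Frank's domain is down to {0}, so Frank = 0. Eliminate 0 elsewhere: Alice, Liam.
So Alice = 5.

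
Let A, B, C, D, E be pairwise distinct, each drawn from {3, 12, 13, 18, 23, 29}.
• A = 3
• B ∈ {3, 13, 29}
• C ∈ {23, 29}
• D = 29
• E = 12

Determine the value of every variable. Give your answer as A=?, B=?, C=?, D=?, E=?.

A=3, B=13, C=23, D=29, E=12

A must be 3 (only option left). Strike 3 from B.
D must be 29 (only option left). Eliminate 29 elsewhere: B, C.
That leaves E = 12.
B's domain is down to {13}, so B = 13.
C's domain is down to {23}, so C = 23.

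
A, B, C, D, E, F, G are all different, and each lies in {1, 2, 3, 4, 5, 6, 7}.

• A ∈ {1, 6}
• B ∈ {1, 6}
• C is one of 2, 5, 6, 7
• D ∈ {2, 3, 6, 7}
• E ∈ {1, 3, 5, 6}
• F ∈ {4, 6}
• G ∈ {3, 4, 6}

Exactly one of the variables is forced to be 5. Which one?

E

A and B between them cover only {1, 6} — a naked pair. Remove those values from C, D, E, F, G.
That leaves F = 4. Remove 4 from G.
That leaves G = 3. Remove 3 from D, E.
So 5 goes to E.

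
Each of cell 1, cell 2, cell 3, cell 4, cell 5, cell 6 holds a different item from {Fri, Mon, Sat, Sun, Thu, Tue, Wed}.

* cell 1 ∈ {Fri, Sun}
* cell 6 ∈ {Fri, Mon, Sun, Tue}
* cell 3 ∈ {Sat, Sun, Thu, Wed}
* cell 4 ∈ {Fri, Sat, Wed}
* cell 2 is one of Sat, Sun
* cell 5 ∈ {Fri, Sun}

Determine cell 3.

Thu

The 2 variables cell 1 and cell 5 are confined to {Fri, Sun}, which locks those values in; drop them from cell 2, cell 3, cell 4, cell 6.
cell 2 must be Sat (only option left). So cell 3, cell 4 can't be Sat.
That leaves cell 4 = Wed. So cell 3 can't be Wed.
So cell 3 = Thu.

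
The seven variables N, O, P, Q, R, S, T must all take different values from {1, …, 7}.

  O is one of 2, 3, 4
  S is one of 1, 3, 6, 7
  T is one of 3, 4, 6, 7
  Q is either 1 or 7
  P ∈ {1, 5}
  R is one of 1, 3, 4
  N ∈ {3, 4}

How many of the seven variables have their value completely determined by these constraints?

2

The 7 variables together cover exactly {1, 2, 3, 4, 5, 6, 7} — 7 values for 7 variables — and 2 appears only in O's list, so O = 2.
Among the 6 still-open variables, 5 fits only P (and all 6 values in {1, 3, 4, 5, 6, 7} must be used), so P = 5.
Determined: O=2, P=5. The other variables each still have more than one consistent value. That makes 2.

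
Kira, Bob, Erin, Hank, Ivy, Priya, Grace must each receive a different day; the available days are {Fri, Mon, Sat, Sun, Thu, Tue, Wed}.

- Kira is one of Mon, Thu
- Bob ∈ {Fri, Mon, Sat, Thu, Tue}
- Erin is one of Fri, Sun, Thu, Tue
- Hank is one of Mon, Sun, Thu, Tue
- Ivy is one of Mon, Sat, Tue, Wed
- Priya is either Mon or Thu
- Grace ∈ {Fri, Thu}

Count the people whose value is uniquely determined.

The 7 variables draw from only 7 values {Fri, Mon, Sat, Sun, Thu, Tue, Wed}, so each is used; only Ivy can be Wed, hence Ivy = Wed.
The 6 still-open variables draw from only 6 values {Fri, Mon, Sat, Sun, Thu, Tue}, so each is used; only Bob can be Sat, hence Bob = Sat.
The 2 variables Kira and Priya are confined to {Mon, Thu}, which locks those values in; drop them from Erin, Hank, Grace.
That leaves Grace = Fri. Remove Fri from Erin.
Determined: Bob=Sat, Ivy=Wed, Grace=Fri. The other people each still have more than one consistent value. That makes 3.

3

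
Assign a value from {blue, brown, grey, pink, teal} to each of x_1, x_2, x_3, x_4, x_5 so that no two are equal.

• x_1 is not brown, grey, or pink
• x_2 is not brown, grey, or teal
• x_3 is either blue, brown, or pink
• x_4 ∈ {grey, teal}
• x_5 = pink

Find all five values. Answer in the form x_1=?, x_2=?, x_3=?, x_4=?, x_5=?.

x_5 has just one choice, so x_5 = pink. Remove pink from x_2, x_3.
That leaves x_2 = blue. Strike blue from x_1, x_3.
x_3's domain is down to {brown}, so x_3 = brown.
That leaves x_1 = teal. Strike teal from x_4.
That leaves x_4 = grey.

x_1=teal, x_2=blue, x_3=brown, x_4=grey, x_5=pink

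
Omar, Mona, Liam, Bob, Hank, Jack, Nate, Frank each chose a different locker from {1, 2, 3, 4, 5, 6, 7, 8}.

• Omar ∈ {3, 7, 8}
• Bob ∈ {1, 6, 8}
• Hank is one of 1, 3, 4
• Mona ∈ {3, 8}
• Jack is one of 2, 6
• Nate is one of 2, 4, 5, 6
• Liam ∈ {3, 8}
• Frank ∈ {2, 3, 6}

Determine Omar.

7

The 8 variables together cover exactly {1, 2, 3, 4, 5, 6, 7, 8} — 8 values for 8 variables — and 5 appears only in Nate's list, so Nate = 5.
The 7 still-open variables draw from only 7 values {1, 2, 3, 4, 6, 7, 8}, so each is used; only Hank can be 4, hence Hank = 4.
Among the 6 still-open variables, 1 fits only Bob (and all 6 values in {1, 2, 3, 6, 7, 8} must be used), so Bob = 1.
The 5 still-open variables draw from only 5 values {2, 3, 6, 7, 8}, so each is used; only Omar can be 7, hence Omar = 7.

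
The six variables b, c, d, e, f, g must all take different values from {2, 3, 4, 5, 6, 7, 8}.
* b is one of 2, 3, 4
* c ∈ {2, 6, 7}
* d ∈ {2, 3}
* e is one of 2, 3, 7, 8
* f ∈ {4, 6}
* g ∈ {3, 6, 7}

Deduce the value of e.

8

The 6 variables draw from only 6 values {2, 3, 4, 6, 7, 8}, so each is used; only e can be 8, hence e = 8.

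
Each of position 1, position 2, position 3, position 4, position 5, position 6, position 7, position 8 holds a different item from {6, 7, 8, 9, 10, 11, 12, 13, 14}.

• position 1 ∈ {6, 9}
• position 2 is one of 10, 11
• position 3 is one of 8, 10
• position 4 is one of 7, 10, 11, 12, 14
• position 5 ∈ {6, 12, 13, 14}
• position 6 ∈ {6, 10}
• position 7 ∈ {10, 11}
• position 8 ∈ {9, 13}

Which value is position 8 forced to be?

position 2 and position 7 share exactly the 2 values {10, 11}; by pigeonhole those values go to them, so strike 10, 11 from position 3, position 4, position 6.
position 3 has just one choice, so position 3 = 8.
position 6 must be 6 (only option left). Strike 6 from position 1, position 5.
position 1 has just one choice, so position 1 = 9. Eliminate 9 elsewhere: position 8.
So position 8 = 13.

13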